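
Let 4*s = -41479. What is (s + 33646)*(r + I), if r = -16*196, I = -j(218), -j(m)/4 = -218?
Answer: -93291210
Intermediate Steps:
s = -41479/4 (s = (¼)*(-41479) = -41479/4 ≈ -10370.)
j(m) = 872 (j(m) = -4*(-218) = 872)
I = -872 (I = -1*872 = -872)
r = -3136
(s + 33646)*(r + I) = (-41479/4 + 33646)*(-3136 - 872) = (93105/4)*(-4008) = -93291210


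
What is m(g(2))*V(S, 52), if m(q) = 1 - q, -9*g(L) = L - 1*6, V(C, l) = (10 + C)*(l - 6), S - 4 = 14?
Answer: 6440/9 ≈ 715.56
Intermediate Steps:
S = 18 (S = 4 + 14 = 18)
V(C, l) = (-6 + l)*(10 + C) (V(C, l) = (10 + C)*(-6 + l) = (-6 + l)*(10 + C))
g(L) = 2/3 - L/9 (g(L) = -(L - 1*6)/9 = -(L - 6)/9 = -(-6 + L)/9 = 2/3 - L/9)
m(g(2))*V(S, 52) = (1 - (2/3 - 1/9*2))*(-60 - 6*18 + 10*52 + 18*52) = (1 - (2/3 - 2/9))*(-60 - 108 + 520 + 936) = (1 - 1*4/9)*1288 = (1 - 4/9)*1288 = (5/9)*1288 = 6440/9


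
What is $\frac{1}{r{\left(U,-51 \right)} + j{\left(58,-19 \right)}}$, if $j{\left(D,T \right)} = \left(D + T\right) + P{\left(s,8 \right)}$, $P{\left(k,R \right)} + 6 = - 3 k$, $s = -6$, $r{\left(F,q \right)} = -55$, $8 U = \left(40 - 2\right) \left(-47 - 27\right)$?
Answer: $- \frac{1}{4} \approx -0.25$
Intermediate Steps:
$U = - \frac{703}{2}$ ($U = \frac{\left(40 - 2\right) \left(-47 - 27\right)}{8} = \frac{38 \left(-74\right)}{8} = \frac{1}{8} \left(-2812\right) = - \frac{703}{2} \approx -351.5$)
$P{\left(k,R \right)} = -6 - 3 k$
$j{\left(D,T \right)} = 12 + D + T$ ($j{\left(D,T \right)} = \left(D + T\right) - -12 = \left(D + T\right) + \left(-6 + 18\right) = \left(D + T\right) + 12 = 12 + D + T$)
$\frac{1}{r{\left(U,-51 \right)} + j{\left(58,-19 \right)}} = \frac{1}{-55 + \left(12 + 58 - 19\right)} = \frac{1}{-55 + 51} = \frac{1}{-4} = - \frac{1}{4}$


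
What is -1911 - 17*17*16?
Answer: -6535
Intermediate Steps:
-1911 - 17*17*16 = -1911 - 289*16 = -1911 - 1*4624 = -1911 - 4624 = -6535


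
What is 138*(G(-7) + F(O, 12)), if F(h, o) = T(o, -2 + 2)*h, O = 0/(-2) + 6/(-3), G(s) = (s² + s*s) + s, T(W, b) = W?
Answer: 9246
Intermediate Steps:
G(s) = s + 2*s² (G(s) = (s² + s²) + s = 2*s² + s = s + 2*s²)
O = -2 (O = 0*(-½) + 6*(-⅓) = 0 - 2 = -2)
F(h, o) = h*o (F(h, o) = o*h = h*o)
138*(G(-7) + F(O, 12)) = 138*(-7*(1 + 2*(-7)) - 2*12) = 138*(-7*(1 - 14) - 24) = 138*(-7*(-13) - 24) = 138*(91 - 24) = 138*67 = 9246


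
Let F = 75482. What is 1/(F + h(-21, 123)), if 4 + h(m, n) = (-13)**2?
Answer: 1/75647 ≈ 1.3219e-5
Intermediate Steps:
h(m, n) = 165 (h(m, n) = -4 + (-13)**2 = -4 + 169 = 165)
1/(F + h(-21, 123)) = 1/(75482 + 165) = 1/75647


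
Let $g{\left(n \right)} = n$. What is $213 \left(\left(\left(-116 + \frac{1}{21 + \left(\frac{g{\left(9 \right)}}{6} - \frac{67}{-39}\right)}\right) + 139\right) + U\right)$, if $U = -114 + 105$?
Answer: $\frac{5649612}{1889} \approx 2990.8$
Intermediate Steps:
$U = -9$
$213 \left(\left(\left(-116 + \frac{1}{21 + \left(\frac{g{\left(9 \right)}}{6} - \frac{67}{-39}\right)}\right) + 139\right) + U\right) = 213 \left(\left(\left(-116 + \frac{1}{21 + \left(\frac{9}{6} - \frac{67}{-39}\right)}\right) + 139\right) - 9\right) = 213 \left(\left(\left(-116 + \frac{1}{21 + \left(9 \cdot \frac{1}{6} - - \frac{67}{39}\right)}\right) + 139\right) - 9\right) = 213 \left(\left(\left(-116 + \frac{1}{21 + \left(\frac{3}{2} + \frac{67}{39}\right)}\right) + 139\right) - 9\right) = 213 \left(\left(\left(-116 + \frac{1}{21 + \frac{251}{78}}\right) + 139\right) - 9\right) = 213 \left(\left(\left(-116 + \frac{1}{\frac{1889}{78}}\right) + 139\right) - 9\right) = 213 \left(\left(\left(-116 + \frac{78}{1889}\right) + 139\right) - 9\right) = 213 \left(\left(- \frac{219046}{1889} + 139\right) - 9\right) = 213 \left(\frac{43525}{1889} - 9\right) = 213 \cdot \frac{26524}{1889} = \frac{5649612}{1889}$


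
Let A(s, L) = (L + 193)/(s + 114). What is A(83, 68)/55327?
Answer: 261/10899419 ≈ 2.3946e-5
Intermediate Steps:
A(s, L) = (193 + L)/(114 + s)
A(83, 68)/55327 = ((193 + 68)/(114 + 83))/55327 = (261/197)*(1/55327) = 261/10899419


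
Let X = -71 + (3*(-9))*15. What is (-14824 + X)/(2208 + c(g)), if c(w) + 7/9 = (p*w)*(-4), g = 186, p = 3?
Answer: 137700/223 ≈ 617.49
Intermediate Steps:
X = -476 (X = -71 - 27*15 = -71 - 405 = -476)
c(w) = -7/9 - 12*w (c(w) = -7/9 + (3*w)*(-4) = -7/9 - 12*w)
(-14824 + X)/(2208 + c(g)) = (-14824 - 476)/(2208 + (-7/9 - 12*186)) = -15300/(2208 + (-7/9 - 2232)) = -15300/(2208 - 20095/9) = -15300/(-223/9) = -15300*(-9/223) = 137700/223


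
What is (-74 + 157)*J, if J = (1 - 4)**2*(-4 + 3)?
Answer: -747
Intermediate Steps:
J = -9 (J = (-3)**2*(-1) = 9*(-1) = -9)
(-74 + 157)*J = (-74 + 157)*(-9) = 83*(-9) = -747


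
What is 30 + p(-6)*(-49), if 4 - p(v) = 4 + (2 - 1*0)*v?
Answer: -558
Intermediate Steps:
p(v) = -2*v (p(v) = 4 - (4 + (2 - 1*0)*v) = 4 - (4 + (2 + 0)*v) = 4 - (4 + 2*v) = 4 + (-4 - 2*v) = -2*v)
30 + p(-6)*(-49) = 30 - 2*(-6)*(-49) = 30 + 12*(-49) = 30 - 588 = -558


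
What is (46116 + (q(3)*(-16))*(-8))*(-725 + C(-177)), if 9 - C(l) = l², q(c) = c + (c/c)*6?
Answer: -1514703060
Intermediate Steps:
q(c) = 6 + c (q(c) = c + 1*6 = c + 6 = 6 + c)
C(l) = 9 - l²
(46116 + (q(3)*(-16))*(-8))*(-725 + C(-177)) = (46116 + ((6 + 3)*(-16))*(-8))*(-725 + (9 - 1*(-177)²)) = (46116 + (9*(-16))*(-8))*(-725 + (9 - 1*31329)) = (46116 - 144*(-8))*(-725 + (9 - 31329)) = (46116 + 1152)*(-725 - 31320) = 47268*(-32045) = -1514703060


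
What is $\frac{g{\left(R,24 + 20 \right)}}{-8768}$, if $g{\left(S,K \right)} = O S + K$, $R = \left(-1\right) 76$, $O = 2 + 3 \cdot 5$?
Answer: $\frac{39}{274} \approx 0.14234$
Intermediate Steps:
$O = 17$ ($O = 2 + 15 = 17$)
$R = -76$
$g{\left(S,K \right)} = K + 17 S$ ($g{\left(S,K \right)} = 17 S + K = K + 17 S$)
$\frac{g{\left(R,24 + 20 \right)}}{-8768} = \frac{\left(24 + 20\right) + 17 \left(-76\right)}{-8768} = \left(44 - 1292\right) \left(- \frac{1}{8768}\right) = \left(-1248\right) \left(- \frac{1}{8768}\right) = \frac{39}{274}$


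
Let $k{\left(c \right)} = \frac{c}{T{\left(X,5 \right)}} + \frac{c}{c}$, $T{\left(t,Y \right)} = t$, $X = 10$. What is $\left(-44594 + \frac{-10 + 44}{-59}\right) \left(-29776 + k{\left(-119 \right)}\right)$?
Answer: $\frac{78371716852}{59} \approx 1.3283 \cdot 10^{9}$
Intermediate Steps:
$k{\left(c \right)} = 1 + \frac{c}{10}$ ($k{\left(c \right)} = \frac{c}{10} + \frac{c}{c} = c \frac{1}{10} + 1 = \frac{c}{10} + 1 = 1 + \frac{c}{10}$)
$\left(-44594 + \frac{-10 + 44}{-59}\right) \left(-29776 + k{\left(-119 \right)}\right) = \left(-44594 + \frac{-10 + 44}{-59}\right) \left(-29776 + \left(1 + \frac{1}{10} \left(-119\right)\right)\right) = \left(-44594 - \frac{34}{59}\right) \left(-29776 + \left(1 - \frac{119}{10}\right)\right) = \left(-44594 - \frac{34}{59}\right) \left(-29776 - \frac{109}{10}\right) = \left(- \frac{2631080}{59}\right) \left(- \frac{297869}{10}\right) = \frac{78371716852}{59}$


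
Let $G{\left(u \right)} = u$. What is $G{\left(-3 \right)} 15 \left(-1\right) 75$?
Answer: $3375$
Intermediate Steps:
$G{\left(-3 \right)} 15 \left(-1\right) 75 = - 3 \cdot 15 \left(-1\right) 75 = \left(-3\right) \left(-15\right) 75 = 45 \cdot 75 = 3375$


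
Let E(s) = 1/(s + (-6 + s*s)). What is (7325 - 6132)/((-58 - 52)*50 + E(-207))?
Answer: -50864748/234497999 ≈ -0.21691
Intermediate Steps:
E(s) = 1/(-6 + s + s²) (E(s) = 1/(s + (-6 + s²)) = 1/(-6 + s + s²))
(7325 - 6132)/((-58 - 52)*50 + E(-207)) = (7325 - 6132)/((-58 - 52)*50 + 1/(-6 - 207 + (-207)²)) = 1193/(-110*50 + 1/(-6 - 207 + 42849)) = 1193/(-5500 + 1/42636) = 1193/(-234497999/42636) = 1193*(-42636/234497999) = -50864748/234497999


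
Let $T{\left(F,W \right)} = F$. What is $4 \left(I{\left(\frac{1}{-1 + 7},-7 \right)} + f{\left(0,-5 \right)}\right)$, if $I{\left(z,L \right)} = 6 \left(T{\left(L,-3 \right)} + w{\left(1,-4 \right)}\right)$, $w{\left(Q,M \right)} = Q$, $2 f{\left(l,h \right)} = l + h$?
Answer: $-154$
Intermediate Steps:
$f{\left(l,h \right)} = \frac{h}{2} + \frac{l}{2}$ ($f{\left(l,h \right)} = \frac{l + h}{2} = \frac{h + l}{2} = \frac{h}{2} + \frac{l}{2}$)
$I{\left(z,L \right)} = 6 + 6 L$ ($I{\left(z,L \right)} = 6 \left(L + 1\right) = 6 \left(1 + L\right) = 6 + 6 L$)
$4 \left(I{\left(\frac{1}{-1 + 7},-7 \right)} + f{\left(0,-5 \right)}\right) = 4 \left(\left(6 + 6 \left(-7\right)\right) + \left(\frac{1}{2} \left(-5\right) + \frac{1}{2} \cdot 0\right)\right) = 4 \left(\left(6 - 42\right) + \left(- \frac{5}{2} + 0\right)\right) = 4 \left(-36 - \frac{5}{2}\right) = 4 \left(- \frac{77}{2}\right) = -154$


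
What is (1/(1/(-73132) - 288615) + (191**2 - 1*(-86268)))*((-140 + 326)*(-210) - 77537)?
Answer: -302086757969024696889/21106992181 ≈ -1.4312e+10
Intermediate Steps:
(1/(1/(-73132) - 288615) + (191**2 - 1*(-86268)))*((-140 + 326)*(-210) - 77537) = (1/(-1/73132 - 288615) + (36481 + 86268))*(186*(-210) - 77537) = (1/(-21106992181/73132) + 122749)*(-39060 - 77537) = (-73132/21106992181 + 122749)*(-116597) = (2590862183152437/21106992181)*(-116597) = -302086757969024696889/21106992181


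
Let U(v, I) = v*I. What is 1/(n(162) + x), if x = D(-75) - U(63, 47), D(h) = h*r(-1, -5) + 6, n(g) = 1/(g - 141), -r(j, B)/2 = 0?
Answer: -21/62054 ≈ -0.00033841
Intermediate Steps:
U(v, I) = I*v
r(j, B) = 0 (r(j, B) = -2*0 = 0)
n(g) = 1/(-141 + g)
D(h) = 6 (D(h) = h*0 + 6 = 0 + 6 = 6)
x = -2955 (x = 6 - 47*63 = 6 - 1*2961 = 6 - 2961 = -2955)
1/(n(162) + x) = 1/(1/(-141 + 162) - 2955) = 1/(1/21 - 2955) = 1/(-62054/21) = -21/62054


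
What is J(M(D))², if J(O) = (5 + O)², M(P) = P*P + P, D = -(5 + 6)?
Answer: 174900625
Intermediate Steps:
D = -11 (D = -1*11 = -11)
M(P) = P + P² (M(P) = P² + P = P + P²)
J(M(D))² = ((5 - 11*(1 - 11))²)² = ((5 - 11*(-10))²)² = ((5 + 110)²)² = (115²)² = 13225² = 174900625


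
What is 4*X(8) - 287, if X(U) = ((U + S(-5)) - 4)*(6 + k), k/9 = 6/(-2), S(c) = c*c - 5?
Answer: -2303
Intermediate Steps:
S(c) = -5 + c**2 (S(c) = c**2 - 5 = -5 + c**2)
k = -27 (k = 9*(6/(-2)) = 9*(6*(-1/2)) = 9*(-3) = -27)
X(U) = -336 - 21*U (X(U) = ((U + (-5 + (-5)**2)) - 4)*(6 - 27) = ((U + (-5 + 25)) - 4)*(-21) = ((U + 20) - 4)*(-21) = ((20 + U) - 4)*(-21) = (16 + U)*(-21) = -336 - 21*U)
4*X(8) - 287 = 4*(-336 - 21*8) - 287 = 4*(-336 - 168) - 287 = 4*(-504) - 287 = -2016 - 287 = -2303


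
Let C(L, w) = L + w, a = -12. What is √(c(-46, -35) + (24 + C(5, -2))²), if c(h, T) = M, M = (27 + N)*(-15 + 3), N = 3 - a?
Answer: 15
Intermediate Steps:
N = 15 (N = 3 - 1*(-12) = 3 + 12 = 15)
M = -504 (M = (27 + 15)*(-15 + 3) = 42*(-12) = -504)
c(h, T) = -504
√(c(-46, -35) + (24 + C(5, -2))²) = √(-504 + (24 + (5 - 2))²) = √(-504 + (24 + 3)²) = √(-504 + 27²) = √(-504 + 729) = √225 = 15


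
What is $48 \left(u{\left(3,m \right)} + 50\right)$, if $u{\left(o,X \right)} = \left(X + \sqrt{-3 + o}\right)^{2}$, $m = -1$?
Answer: $2448$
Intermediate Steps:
$48 \left(u{\left(3,m \right)} + 50\right) = 48 \left(\left(-1 + \sqrt{-3 + 3}\right)^{2} + 50\right) = 48 \left(\left(-1 + \sqrt{0}\right)^{2} + 50\right) = 48 \left(\left(-1 + 0\right)^{2} + 50\right) = 48 \left(\left(-1\right)^{2} + 50\right) = 48 \left(1 + 50\right) = 48 \cdot 51 = 2448$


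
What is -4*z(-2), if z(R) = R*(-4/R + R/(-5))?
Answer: 96/5 ≈ 19.200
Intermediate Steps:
z(R) = R*(-4/R - R/5) (z(R) = R*(-4/R + R*(-⅕)) = R*(-4/R - R/5))
-4*z(-2) = -4*(-4 - ⅕*(-2)²) = -4*(-4 - ⅕*4) = -4*(-4 - ⅘) = -4*(-24/5) = 96/5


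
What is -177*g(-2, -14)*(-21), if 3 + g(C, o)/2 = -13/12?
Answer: -60711/2 ≈ -30356.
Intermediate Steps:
g(C, o) = -49/6 (g(C, o) = -6 + 2*(-13/12) = -6 - 13/6 = -49/6)
-177*g(-2, -14)*(-21) = -177*(-49/6)*(-21) = (2891/2)*(-21) = -60711/2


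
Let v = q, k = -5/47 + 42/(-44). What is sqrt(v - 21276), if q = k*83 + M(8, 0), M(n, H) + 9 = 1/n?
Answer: I*sqrt(91403994198)/2068 ≈ 146.19*I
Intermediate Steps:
M(n, H) = -9 + 1/n
k = -1097/1034 (k = -5*1/47 + 42*(-1/44) = -5/47 - 21/22 = -1097/1034 ≈ -1.0609)
q = -400911/4136 (q = -1097/1034*83 + (-9 + 1/8) = -91051/1034 + (-9 + 1/8) = -91051/1034 - 71/8 = -400911/4136 ≈ -96.932)
v = -400911/4136 ≈ -96.932
sqrt(v - 21276) = sqrt(-400911/4136 - 21276) = sqrt(-88398447/4136) = I*sqrt(91403994198)/2068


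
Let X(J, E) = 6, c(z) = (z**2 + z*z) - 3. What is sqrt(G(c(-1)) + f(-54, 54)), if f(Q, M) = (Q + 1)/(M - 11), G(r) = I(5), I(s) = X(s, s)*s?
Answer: sqrt(53191)/43 ≈ 5.3635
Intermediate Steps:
c(z) = -3 + 2*z**2 (c(z) = (z**2 + z**2) - 3 = 2*z**2 - 3 = -3 + 2*z**2)
I(s) = 6*s
G(r) = 30 (G(r) = 6*5 = 30)
f(Q, M) = (1 + Q)/(-11 + M)
sqrt(G(c(-1)) + f(-54, 54)) = sqrt(30 + (1 - 54)/(-11 + 54)) = sqrt(30 - 53/43) = sqrt(1237/43) = sqrt(53191)/43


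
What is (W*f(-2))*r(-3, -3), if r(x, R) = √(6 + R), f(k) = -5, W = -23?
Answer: 115*√3 ≈ 199.19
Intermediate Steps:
(W*f(-2))*r(-3, -3) = (-23*(-5))*√(6 - 3) = 115*√3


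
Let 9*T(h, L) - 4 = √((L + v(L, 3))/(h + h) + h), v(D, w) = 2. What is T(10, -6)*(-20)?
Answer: -80/9 - 28*√5/9 ≈ -15.846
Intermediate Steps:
T(h, L) = 4/9 + √(h + (2 + L)/(2*h))/9 (T(h, L) = 4/9 + √((L + 2)/(h + h) + h)/9 = 4/9 + √((2 + L)/((2*h)) + h)/9 = 4/9 + √((2 + L)*(1/(2*h)) + h)/9 = 4/9 + √((2 + L)/(2*h) + h)/9 = 4/9 + √(h + (2 + L)/(2*h))/9)
T(10, -6)*(-20) = (4/9 + √2*√((2 - 6 + 2*10²)/10)/18)*(-20) = (4/9 + √2*√((2 - 6 + 2*100)/10)/18)*(-20) = (4/9 + √2*√((2 - 6 + 200)/10)/18)*(-20) = (4/9 + √2*√((⅒)*196)/18)*(-20) = (4/9 + √2*√(98/5)/18)*(-20) = (4/9 + √2*(7*√10/5)/18)*(-20) = (4/9 + 7*√5/45)*(-20) = -80/9 - 28*√5/9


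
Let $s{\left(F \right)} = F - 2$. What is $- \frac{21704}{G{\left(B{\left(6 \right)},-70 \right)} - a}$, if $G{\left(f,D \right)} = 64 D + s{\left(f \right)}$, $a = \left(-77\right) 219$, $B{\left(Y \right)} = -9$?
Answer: $- \frac{5426}{3093} \approx -1.7543$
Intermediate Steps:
$s{\left(F \right)} = -2 + F$
$a = -16863$
$G{\left(f,D \right)} = -2 + f + 64 D$ ($G{\left(f,D \right)} = 64 D + \left(-2 + f\right) = -2 + f + 64 D$)
$- \frac{21704}{G{\left(B{\left(6 \right)},-70 \right)} - a} = - \frac{21704}{\left(-2 - 9 + 64 \left(-70\right)\right) - -16863} = - \frac{21704}{\left(-2 - 9 - 4480\right) + 16863} = - \frac{21704}{-4491 + 16863} = - \frac{21704}{12372} = \left(-21704\right) \frac{1}{12372} = - \frac{5426}{3093}$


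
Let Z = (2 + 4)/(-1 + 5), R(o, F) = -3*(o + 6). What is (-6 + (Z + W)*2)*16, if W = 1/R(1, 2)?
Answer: -1040/21 ≈ -49.524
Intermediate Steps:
R(o, F) = -18 - 3*o (R(o, F) = -3*(6 + o) = -18 - 3*o)
Z = 3/2 (Z = 6/4 = 6*(¼) = 3/2 ≈ 1.5000)
W = -1/21 (W = 1/(-18 - 3*1) = 1/(-18 - 3) = 1/(-21) = -1/21 ≈ -0.047619)
(-6 + (Z + W)*2)*16 = (-6 + (3/2 - 1/21)*2)*16 = (-6 + (61/42)*2)*16 = (-6 + 61/21)*16 = -65/21*16 = -1040/21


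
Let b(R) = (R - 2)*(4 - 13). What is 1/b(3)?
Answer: -⅑ ≈ -0.11111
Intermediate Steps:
b(R) = 18 - 9*R (b(R) = (-2 + R)*(-9) = 18 - 9*R)
1/b(3) = 1/(18 - 9*3) = 1/(18 - 27) = 1/(-9) = -⅑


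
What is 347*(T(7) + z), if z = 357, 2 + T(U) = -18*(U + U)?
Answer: 35741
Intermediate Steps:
T(U) = -2 - 36*U (T(U) = -2 - 18*(U + U) = -2 - 36*U)
347*(T(7) + z) = 347*((-2 - 36*7) + 357) = 347*((-2 - 252) + 357) = 347*(-254 + 357) = 347*103 = 35741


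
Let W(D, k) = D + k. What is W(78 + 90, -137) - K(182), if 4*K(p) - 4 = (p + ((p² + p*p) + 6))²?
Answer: -1103435494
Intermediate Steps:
K(p) = 1 + (6 + p + 2*p²)²/4 (K(p) = 1 + (p + ((p² + p*p) + 6))²/4 = 1 + (p + ((p² + p²) + 6))²/4 = 1 + (p + (2*p² + 6))²/4 = 1 + (p + (6 + 2*p²))²/4 = 1 + (6 + p + 2*p²)²/4)
W(78 + 90, -137) - K(182) = ((78 + 90) - 137) - (1 + (6 + 182 + 2*182²)²/4) = (168 - 137) - (1 + (6 + 182 + 2*33124)²/4) = 31 - (1 + (6 + 182 + 66248)²/4) = 31 - (1 + (¼)*66436²) = 31 - (1 + (¼)*4413742096) = 31 - (1 + 1103435524) = 31 - 1*1103435525 = 31 - 1103435525 = -1103435494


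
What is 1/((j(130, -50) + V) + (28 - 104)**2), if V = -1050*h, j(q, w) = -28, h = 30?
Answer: -1/25752 ≈ -3.8832e-5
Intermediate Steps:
V = -31500 (V = -1050*30 = -31500)
1/((j(130, -50) + V) + (28 - 104)**2) = 1/((-28 - 31500) + (28 - 104)**2) = 1/(-31528 + (-76)**2) = 1/(-31528 + 5776) = 1/(-25752) = -1/25752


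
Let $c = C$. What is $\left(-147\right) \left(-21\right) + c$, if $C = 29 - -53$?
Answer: $3169$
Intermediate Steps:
$C = 82$ ($C = 29 + 53 = 82$)
$c = 82$
$\left(-147\right) \left(-21\right) + c = \left(-147\right) \left(-21\right) + 82 = 3087 + 82 = 3169$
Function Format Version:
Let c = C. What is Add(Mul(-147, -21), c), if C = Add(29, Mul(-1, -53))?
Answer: 3169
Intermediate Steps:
C = 82 (C = Add(29, 53) = 82)
c = 82
Add(Mul(-147, -21), c) = Add(Mul(-147, -21), 82) = Add(3087, 82) = 3169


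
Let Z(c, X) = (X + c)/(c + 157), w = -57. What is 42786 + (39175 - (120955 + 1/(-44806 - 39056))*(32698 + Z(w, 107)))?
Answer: -221114189152403/55908 ≈ -3.9550e+9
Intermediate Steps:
Z(c, X) = (X + c)/(157 + c)
42786 + (39175 - (120955 + 1/(-44806 - 39056))*(32698 + Z(w, 107))) = 42786 + (39175 - (120955 + 1/(-44806 - 39056))*(32698 + (107 - 57)/(157 - 57))) = 42786 + (39175 - (120955 + 1/(-83862))*(32698 + 50/100)) = 42786 + (39175 - (120955 - 1/83862)*(32698 + (1/100)*50)) = 42786 + (39175 - 10143528209*(32698 + ½)/83862) = 42786 + (39175 - 10143528209*65397/(83862*2)) = 42786 + (39175 - 1*221118771427991/55908) = 42786 + (39175 - 221118771427991/55908) = 42786 - 221116581232091/55908 = -221114189152403/55908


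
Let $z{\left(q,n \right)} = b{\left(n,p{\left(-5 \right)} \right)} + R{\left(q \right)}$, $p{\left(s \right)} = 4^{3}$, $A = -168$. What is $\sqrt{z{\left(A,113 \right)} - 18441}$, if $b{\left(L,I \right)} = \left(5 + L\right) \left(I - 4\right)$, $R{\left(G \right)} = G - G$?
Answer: $i \sqrt{11361} \approx 106.59 i$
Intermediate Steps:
$p{\left(s \right)} = 64$
$R{\left(G \right)} = 0$
$b{\left(L,I \right)} = \left(-4 + I\right) \left(5 + L\right)$ ($b{\left(L,I \right)} = \left(5 + L\right) \left(-4 + I\right) = \left(-4 + I\right) \left(5 + L\right)$)
$z{\left(q,n \right)} = 300 + 60 n$ ($z{\left(q,n \right)} = \left(-20 - 4 n + 5 \cdot 64 + 64 n\right) + 0 = \left(-20 - 4 n + 320 + 64 n\right) + 0 = \left(300 + 60 n\right) + 0 = 300 + 60 n$)
$\sqrt{z{\left(A,113 \right)} - 18441} = \sqrt{\left(300 + 60 \cdot 113\right) - 18441} = \sqrt{\left(300 + 6780\right) - 18441} = \sqrt{7080 - 18441} = \sqrt{-11361} = i \sqrt{11361}$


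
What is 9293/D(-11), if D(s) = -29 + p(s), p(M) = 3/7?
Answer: -65051/200 ≈ -325.25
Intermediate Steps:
p(M) = 3/7 (p(M) = 3*(⅐) = 3/7)
D(s) = -200/7 (D(s) = -29 + 3/7 = -200/7)
9293/D(-11) = 9293/(-200/7) = 9293*(-7/200) = -65051/200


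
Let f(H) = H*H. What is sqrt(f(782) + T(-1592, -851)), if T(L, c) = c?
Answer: sqrt(610673) ≈ 781.46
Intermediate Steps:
f(H) = H**2
sqrt(f(782) + T(-1592, -851)) = sqrt(782**2 - 851) = sqrt(611524 - 851) = sqrt(610673)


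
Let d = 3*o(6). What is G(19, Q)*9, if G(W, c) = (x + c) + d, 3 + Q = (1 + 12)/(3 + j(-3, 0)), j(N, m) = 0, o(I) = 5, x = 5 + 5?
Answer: 237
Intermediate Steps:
x = 10
d = 15 (d = 3*5 = 15)
Q = 4/3 (Q = -3 + (1 + 12)/(3 + 0) = -3 + 13/3 = 4/3 ≈ 1.3333)
G(W, c) = 25 + c (G(W, c) = (10 + c) + 15 = 25 + c)
G(19, Q)*9 = (25 + 4/3)*9 = (79/3)*9 = 237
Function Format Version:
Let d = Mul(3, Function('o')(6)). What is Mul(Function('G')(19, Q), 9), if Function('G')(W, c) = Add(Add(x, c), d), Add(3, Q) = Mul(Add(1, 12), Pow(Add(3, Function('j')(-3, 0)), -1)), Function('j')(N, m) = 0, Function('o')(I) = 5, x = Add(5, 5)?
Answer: 237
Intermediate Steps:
x = 10
d = 15 (d = Mul(3, 5) = 15)
Q = Rational(4, 3) (Q = Add(-3, Mul(Add(1, 12), Pow(Add(3, 0), -1))) = Add(-3, Mul(13, Pow(3, -1))) = Add(-3, Mul(13, Rational(1, 3))) = Add(-3, Rational(13, 3)) = Rational(4, 3) ≈ 1.3333)
Function('G')(W, c) = Add(25, c) (Function('G')(W, c) = Add(Add(10, c), 15) = Add(25, c))
Mul(Function('G')(19, Q), 9) = Mul(Add(25, Rational(4, 3)), 9) = Mul(Rational(79, 3), 9) = 237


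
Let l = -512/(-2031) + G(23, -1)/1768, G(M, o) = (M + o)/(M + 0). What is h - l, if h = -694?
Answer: -28668670973/41294292 ≈ -694.25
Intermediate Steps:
G(M, o) = (M + o)/M
l = 10432325/41294292 (l = -512/(-2031) + ((23 - 1)/23)/1768 = -512*(-1/2031) + ((1/23)*22)*(1/1768) = 512/2031 + (22/23)*(1/1768) = 512/2031 + 11/20332 = 10432325/41294292 ≈ 0.25263)
h - l = -694 - 1*10432325/41294292 = -694 - 10432325/41294292 = -28668670973/41294292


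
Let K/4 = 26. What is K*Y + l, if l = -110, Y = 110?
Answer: 11330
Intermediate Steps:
K = 104 (K = 4*26 = 104)
K*Y + l = 104*110 - 110 = 11440 - 110 = 11330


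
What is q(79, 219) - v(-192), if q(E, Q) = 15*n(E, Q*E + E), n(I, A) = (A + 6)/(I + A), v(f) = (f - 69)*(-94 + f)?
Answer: -1302983724/17459 ≈ -74631.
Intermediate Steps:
v(f) = (-94 + f)*(-69 + f) (v(f) = (-69 + f)*(-94 + f) = (-94 + f)*(-69 + f))
n(I, A) = (6 + A)/(A + I)
q(E, Q) = 15*(6 + E + E*Q)/(2*E + E*Q) (q(E, Q) = 15*((6 + (Q*E + E))/((Q*E + E) + E)) = 15*((6 + (E*Q + E))/((E*Q + E) + E)) = 15*((6 + (E + E*Q))/((E + E*Q) + E)) = 15*((6 + E + E*Q)/(2*E + E*Q)) = 15*(6 + E + E*Q)/(2*E + E*Q))
q(79, 219) - v(-192) = 15*(6 + 79*(1 + 219))/(79*(2 + 219)) - (6486 + (-192)**2 - 163*(-192)) = 15*(1/79)*(6 + 79*220)/221 - (6486 + 36864 + 31296) = 15*(1/79)*(1/221)*(6 + 17380) - 1*74646 = 15*(1/79)*(1/221)*17386 - 74646 = 260790/17459 - 74646 = -1302983724/17459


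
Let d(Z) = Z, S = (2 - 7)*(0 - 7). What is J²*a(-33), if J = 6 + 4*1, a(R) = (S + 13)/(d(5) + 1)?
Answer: 800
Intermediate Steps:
S = 35 (S = -5*(-7) = 35)
a(R) = 8 (a(R) = (35 + 13)/(5 + 1) = 48/6 = 48*(⅙) = 8)
J = 10 (J = 6 + 4 = 10)
J²*a(-33) = 10²*8 = 100*8 = 800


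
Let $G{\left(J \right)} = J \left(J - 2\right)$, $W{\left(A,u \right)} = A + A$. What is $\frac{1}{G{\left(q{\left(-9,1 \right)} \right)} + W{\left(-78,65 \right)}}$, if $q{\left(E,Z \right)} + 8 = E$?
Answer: $\frac{1}{167} \approx 0.005988$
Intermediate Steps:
$q{\left(E,Z \right)} = -8 + E$
$W{\left(A,u \right)} = 2 A$
$G{\left(J \right)} = J \left(-2 + J\right)$
$\frac{1}{G{\left(q{\left(-9,1 \right)} \right)} + W{\left(-78,65 \right)}} = \frac{1}{\left(-8 - 9\right) \left(-2 - 17\right) + 2 \left(-78\right)} = \frac{1}{- 17 \left(-2 - 17\right) - 156} = \frac{1}{\left(-17\right) \left(-19\right) - 156} = \frac{1}{323 - 156} = \frac{1}{167}$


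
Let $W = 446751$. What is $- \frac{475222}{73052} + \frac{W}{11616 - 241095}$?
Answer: $- \frac{23614920565}{2793983318} \approx -8.4521$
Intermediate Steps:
$- \frac{475222}{73052} + \frac{W}{11616 - 241095} = - \frac{475222}{73052} + \frac{446751}{11616 - 241095} = \left(-475222\right) \frac{1}{73052} + \frac{446751}{11616 - 241095} = - \frac{237611}{36526} + \frac{446751}{-229479} = - \frac{237611}{36526} + 446751 \left(- \frac{1}{229479}\right) = - \frac{237611}{36526} - \frac{148917}{76493} = - \frac{23614920565}{2793983318}$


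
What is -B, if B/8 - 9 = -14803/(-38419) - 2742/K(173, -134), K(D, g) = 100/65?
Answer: 2724544388/192095 ≈ 14183.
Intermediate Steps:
K(D, g) = 20/13 (K(D, g) = 100*(1/65) = 20/13)
B = -2724544388/192095 (B = 72 + 8*(-14803/(-38419) - 2742/20/13) = 72 + 8*(-14803*(-1/38419) - 2742*13/20) = 72 + 8*(14803/38419 - 17823/10) = 72 + 8*(-684593807/384190) = 72 - 2738375228/192095 = -2724544388/192095 ≈ -14183.)
-B = -1*(-2724544388/192095) = 2724544388/192095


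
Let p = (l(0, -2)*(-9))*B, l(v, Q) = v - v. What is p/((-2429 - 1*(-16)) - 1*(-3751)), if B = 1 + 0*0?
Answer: 0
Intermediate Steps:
B = 1 (B = 1 + 0 = 1)
l(v, Q) = 0
p = 0 (p = (0*(-9))*1 = 0*1 = 0)
p/((-2429 - 1*(-16)) - 1*(-3751)) = 0/((-2429 - 1*(-16)) - 1*(-3751)) = 0/((-2429 + 16) + 3751) = 0/(-2413 + 3751) = 0/1338 = 0*(1/1338) = 0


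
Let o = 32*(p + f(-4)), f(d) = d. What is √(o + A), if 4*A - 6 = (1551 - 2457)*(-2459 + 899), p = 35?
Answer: √1417334/2 ≈ 595.26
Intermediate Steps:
o = 992 (o = 32*(35 - 4) = 32*31 = 992)
A = 706683/2 (A = 3/2 + ((1551 - 2457)*(-2459 + 899))/4 = 3/2 + (-906*(-1560))/4 = 3/2 + (¼)*1413360 = 3/2 + 353340 = 706683/2 ≈ 3.5334e+5)
√(o + A) = √(992 + 706683/2) = √(708667/2) = √1417334/2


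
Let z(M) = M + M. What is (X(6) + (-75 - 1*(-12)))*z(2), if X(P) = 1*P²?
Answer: -108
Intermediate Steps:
X(P) = P²
z(M) = 2*M
(X(6) + (-75 - 1*(-12)))*z(2) = (6² + (-75 - 1*(-12)))*(2*2) = (36 + (-75 + 12))*4 = (36 - 63)*4 = -27*4 = -108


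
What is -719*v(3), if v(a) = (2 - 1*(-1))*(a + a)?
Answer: -12942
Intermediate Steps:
v(a) = 6*a (v(a) = (2 + 1)*(2*a) = 3*(2*a) = 6*a)
-719*v(3) = -4314*3 = -719*18 = -12942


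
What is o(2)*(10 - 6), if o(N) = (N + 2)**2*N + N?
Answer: 136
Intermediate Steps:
o(N) = N + N*(2 + N)**2 (o(N) = (2 + N)**2*N + N = N*(2 + N)**2 + N = N + N*(2 + N)**2)
o(2)*(10 - 6) = (2*(1 + (2 + 2)**2))*(10 - 6) = (2*(1 + 4**2))*4 = (2*(1 + 16))*4 = (2*17)*4 = 34*4 = 136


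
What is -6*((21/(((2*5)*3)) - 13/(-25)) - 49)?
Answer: 7167/25 ≈ 286.68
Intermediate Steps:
-6*((21/(((2*5)*3)) - 13/(-25)) - 49) = -6*((21/((10*3)) - 13*(-1/25)) - 49) = -6*((21/30 + 13/25) - 49) = -6*((21*(1/30) + 13/25) - 49) = -6*((7/10 + 13/25) - 49) = -6*(61/50 - 49) = -6*(-2389/50) = 7167/25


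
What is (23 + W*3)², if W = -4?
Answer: 121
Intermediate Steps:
(23 + W*3)² = (23 - 4*3)² = (23 - 12)² = 11² = 121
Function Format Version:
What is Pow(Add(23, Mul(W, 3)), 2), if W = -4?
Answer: 121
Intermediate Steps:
Pow(Add(23, Mul(W, 3)), 2) = Pow(Add(23, Mul(-4, 3)), 2) = Pow(Add(23, -12), 2) = Pow(11, 2) = 121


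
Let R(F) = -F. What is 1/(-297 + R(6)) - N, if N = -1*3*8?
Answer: 7271/303 ≈ 23.997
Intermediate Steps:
N = -24 (N = -3*8 = -24)
1/(-297 + R(6)) - N = 1/(-297 - 1*6) - 1*(-24) = 1/(-297 - 6) + 24 = 1/(-303) + 24 = -1/303 + 24 = 7271/303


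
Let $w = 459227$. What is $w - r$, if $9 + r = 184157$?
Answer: $275079$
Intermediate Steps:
$r = 184148$ ($r = -9 + 184157 = 184148$)
$w - r = 459227 - 184148 = 275079$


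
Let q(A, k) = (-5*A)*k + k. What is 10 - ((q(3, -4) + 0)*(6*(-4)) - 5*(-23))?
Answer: 1239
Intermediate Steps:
q(A, k) = k - 5*A*k (q(A, k) = -5*A*k + k = k - 5*A*k)
10 - ((q(3, -4) + 0)*(6*(-4)) - 5*(-23)) = 10 - ((-4*(1 - 5*3) + 0)*(6*(-4)) - 5*(-23)) = 10 - ((-4*(1 - 15) + 0)*(-24) + 115) = 10 - ((-4*(-14) + 0)*(-24) + 115) = 10 - ((56 + 0)*(-24) + 115) = 10 - (56*(-24) + 115) = 10 - (-1344 + 115) = 10 - 1*(-1229) = 10 + 1229 = 1239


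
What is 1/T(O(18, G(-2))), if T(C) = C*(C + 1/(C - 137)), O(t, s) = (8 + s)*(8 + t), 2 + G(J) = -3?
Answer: 59/358878 ≈ 0.00016440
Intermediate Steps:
G(J) = -5 (G(J) = -2 - 3 = -5)
T(C) = C*(C + 1/(-137 + C))
1/T(O(18, G(-2))) = 1/((64 + 8*(-5) + 8*18 - 5*18)*(1 + (64 + 8*(-5) + 8*18 - 5*18)² - 137*(64 + 8*(-5) + 8*18 - 5*18))/(-137 + (64 + 8*(-5) + 8*18 - 5*18))) = 1/((64 - 40 + 144 - 90)*(1 + (64 - 40 + 144 - 90)² - 137*(64 - 40 + 144 - 90))/(-137 + (64 - 40 + 144 - 90))) = 1/(78*(1 + 78² - 137*78)/(-137 + 78)) = 1/(78*(1 + 6084 - 10686)/(-59)) = 1/(78*(-1/59)*(-4601)) = 1/(358878/59) = 59/358878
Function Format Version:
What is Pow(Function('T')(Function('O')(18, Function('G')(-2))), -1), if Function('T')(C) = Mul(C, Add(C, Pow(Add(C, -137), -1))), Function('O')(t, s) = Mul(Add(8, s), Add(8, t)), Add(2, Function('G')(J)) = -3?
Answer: Rational(59, 358878) ≈ 0.00016440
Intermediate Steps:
Function('G')(J) = -5 (Function('G')(J) = Add(-2, -3) = -5)
Function('T')(C) = Mul(C, Add(C, Pow(Add(-137, C), -1)))
Pow(Function('T')(Function('O')(18, Function('G')(-2))), -1) = Pow(Mul(Add(64, Mul(8, -5), Mul(8, 18), Mul(-5, 18)), Pow(Add(-137, Add(64, Mul(8, -5), Mul(8, 18), Mul(-5, 18))), -1), Add(1, Pow(Add(64, Mul(8, -5), Mul(8, 18), Mul(-5, 18)), 2), Mul(-137, Add(64, Mul(8, -5), Mul(8, 18), Mul(-5, 18))))), -1) = Pow(Mul(Add(64, -40, 144, -90), Pow(Add(-137, Add(64, -40, 144, -90)), -1), Add(1, Pow(Add(64, -40, 144, -90), 2), Mul(-137, Add(64, -40, 144, -90)))), -1) = Pow(Mul(78, Pow(Add(-137, 78), -1), Add(1, Pow(78, 2), Mul(-137, 78))), -1) = Pow(Mul(78, Pow(-59, -1), Add(1, 6084, -10686)), -1) = Pow(Mul(78, Rational(-1, 59), -4601), -1) = Pow(Rational(358878, 59), -1) = Rational(59, 358878)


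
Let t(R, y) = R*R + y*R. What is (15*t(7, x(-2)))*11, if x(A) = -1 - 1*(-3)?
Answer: 10395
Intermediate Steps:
x(A) = 2 (x(A) = -1 + 3 = 2)
t(R, y) = R**2 + R*y
(15*t(7, x(-2)))*11 = (15*(7*(7 + 2)))*11 = (15*(7*9))*11 = (15*63)*11 = 945*11 = 10395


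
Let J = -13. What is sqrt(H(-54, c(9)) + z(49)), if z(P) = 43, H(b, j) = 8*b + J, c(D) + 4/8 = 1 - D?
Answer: I*sqrt(402) ≈ 20.05*I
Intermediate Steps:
c(D) = 1/2 - D (c(D) = -1/2 + (1 - D) = 1/2 - D)
H(b, j) = -13 + 8*b (H(b, j) = 8*b - 13 = -13 + 8*b)
sqrt(H(-54, c(9)) + z(49)) = sqrt((-13 + 8*(-54)) + 43) = sqrt((-13 - 432) + 43) = sqrt(-445 + 43) = sqrt(-402) = I*sqrt(402)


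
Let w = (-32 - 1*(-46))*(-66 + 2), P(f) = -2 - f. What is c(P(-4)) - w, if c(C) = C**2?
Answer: 900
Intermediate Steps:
w = -896 (w = (-32 + 46)*(-64) = 14*(-64) = -896)
c(P(-4)) - w = (-2 - 1*(-4))**2 - 1*(-896) = (-2 + 4)**2 + 896 = 2**2 + 896 = 4 + 896 = 900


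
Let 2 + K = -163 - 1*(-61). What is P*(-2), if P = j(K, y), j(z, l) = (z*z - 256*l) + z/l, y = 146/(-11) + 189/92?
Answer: -78685041728/2872309 ≈ -27394.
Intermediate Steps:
y = -11353/1012 (y = 146*(-1/11) + 189*(1/92) = -146/11 + 189/92 = -11353/1012 ≈ -11.218)
K = -104 (K = -2 + (-163 - 1*(-61)) = -2 + (-163 + 61) = -2 - 102 = -104)
j(z, l) = z² - 256*l + z/l (j(z, l) = (z² - 256*l) + z/l = z² - 256*l + z/l)
P = 39342520864/2872309 (P = (-104)² - 256*(-11353/1012) - 104/(-11353/1012) = 10816 + 726592/253 - 104*(-1012/11353) = 10816 + 726592/253 + 105248/11353 = 39342520864/2872309 ≈ 13697.)
P*(-2) = (39342520864/2872309)*(-2) = -78685041728/2872309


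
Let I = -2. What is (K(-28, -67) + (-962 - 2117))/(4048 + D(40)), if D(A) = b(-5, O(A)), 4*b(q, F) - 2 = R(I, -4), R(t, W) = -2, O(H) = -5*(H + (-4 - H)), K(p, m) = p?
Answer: -3107/4048 ≈ -0.76754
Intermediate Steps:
O(H) = 20 (O(H) = -5*(-4) = 20)
b(q, F) = 0 (b(q, F) = ½ + (¼)*(-2) = ½ - ½ = 0)
D(A) = 0
(K(-28, -67) + (-962 - 2117))/(4048 + D(40)) = (-28 + (-962 - 2117))/(4048 + 0) = (-28 - 3079)/4048 = -3107*1/4048 = -3107/4048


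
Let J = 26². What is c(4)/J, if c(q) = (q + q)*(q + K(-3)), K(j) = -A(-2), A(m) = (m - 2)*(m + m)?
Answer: -24/169 ≈ -0.14201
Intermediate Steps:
A(m) = 2*m*(-2 + m) (A(m) = (-2 + m)*(2*m) = 2*m*(-2 + m))
K(j) = -16 (K(j) = -2*(-2)*(-2 - 2) = -2*(-2)*(-4) = -1*16 = -16)
J = 676
c(q) = 2*q*(-16 + q) (c(q) = (q + q)*(q - 16) = (2*q)*(-16 + q) = 2*q*(-16 + q))
c(4)/J = (2*4*(-16 + 4))/676 = (2*4*(-12))*(1/676) = -96*1/676 = -24/169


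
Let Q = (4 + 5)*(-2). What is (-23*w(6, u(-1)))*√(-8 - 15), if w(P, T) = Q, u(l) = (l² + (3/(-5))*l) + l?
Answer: 414*I*√23 ≈ 1985.5*I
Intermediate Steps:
Q = -18 (Q = 9*(-2) = -18)
u(l) = l² + 2*l/5 (u(l) = (l² + (3*(-⅕))*l) + l = (l² - 3*l/5) + l = l² + 2*l/5)
w(P, T) = -18
(-23*w(6, u(-1)))*√(-8 - 15) = (-23*(-18))*√(-8 - 15) = 414*√(-23) = 414*(I*√23) = 414*I*√23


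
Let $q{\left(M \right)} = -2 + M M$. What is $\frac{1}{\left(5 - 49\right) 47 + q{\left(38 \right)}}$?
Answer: $- \frac{1}{626} \approx -0.0015974$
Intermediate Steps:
$q{\left(M \right)} = -2 + M^{2}$
$\frac{1}{\left(5 - 49\right) 47 + q{\left(38 \right)}} = \frac{1}{\left(5 - 49\right) 47 - \left(2 - 38^{2}\right)} = \frac{1}{\left(-44\right) 47 + \left(-2 + 1444\right)} = \frac{1}{-2068 + 1442} = \frac{1}{-626} = - \frac{1}{626}$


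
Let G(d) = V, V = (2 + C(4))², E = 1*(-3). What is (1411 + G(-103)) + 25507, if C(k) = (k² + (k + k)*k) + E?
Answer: 29127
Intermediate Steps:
E = -3
C(k) = -3 + 3*k² (C(k) = (k² + (k + k)*k) - 3 = (k² + (2*k)*k) - 3 = (k² + 2*k²) - 3 = 3*k² - 3 = -3 + 3*k²)
V = 2209 (V = (2 + (-3 + 3*4²))² = (2 + (-3 + 3*16))² = (2 + (-3 + 48))² = (2 + 45)² = 47² = 2209)
G(d) = 2209
(1411 + G(-103)) + 25507 = (1411 + 2209) + 25507 = 3620 + 25507 = 29127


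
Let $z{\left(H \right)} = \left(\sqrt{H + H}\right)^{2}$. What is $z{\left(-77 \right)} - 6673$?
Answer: $-6827$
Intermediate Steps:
$z{\left(H \right)} = 2 H$ ($z{\left(H \right)} = \left(\sqrt{2 H}\right)^{2} = \left(\sqrt{2} \sqrt{H}\right)^{2} = 2 H$)
$z{\left(-77 \right)} - 6673 = 2 \left(-77\right) - 6673 = -154 - 6673 = -6827$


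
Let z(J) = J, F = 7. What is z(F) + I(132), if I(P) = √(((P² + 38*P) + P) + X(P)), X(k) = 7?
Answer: 7 + √22579 ≈ 157.26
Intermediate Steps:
I(P) = √(7 + P² + 39*P) (I(P) = √(((P² + 38*P) + P) + 7) = √((P² + 39*P) + 7) = √(7 + P² + 39*P))
z(F) + I(132) = 7 + √(7 + 132² + 39*132) = 7 + √(7 + 17424 + 5148) = 7 + √22579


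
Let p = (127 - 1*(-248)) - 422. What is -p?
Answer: 47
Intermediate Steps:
p = -47 (p = (127 + 248) - 422 = 375 - 422 = -47)
-p = -1*(-47) = 47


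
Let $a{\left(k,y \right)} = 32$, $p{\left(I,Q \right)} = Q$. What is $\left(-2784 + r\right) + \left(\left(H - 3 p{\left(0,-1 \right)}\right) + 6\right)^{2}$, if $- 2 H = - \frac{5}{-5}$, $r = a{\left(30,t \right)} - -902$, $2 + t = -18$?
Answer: $- \frac{7111}{4} \approx -1777.8$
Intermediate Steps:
$t = -20$ ($t = -2 - 18 = -20$)
$r = 934$ ($r = 32 - -902 = 32 + 902 = 934$)
$H = - \frac{1}{2}$ ($H = - \frac{\left(-5\right) \frac{1}{-5}}{2} = - \frac{\left(-5\right) \left(- \frac{1}{5}\right)}{2} = \left(- \frac{1}{2}\right) 1 = - \frac{1}{2} \approx -0.5$)
$\left(-2784 + r\right) + \left(\left(H - 3 p{\left(0,-1 \right)}\right) + 6\right)^{2} = \left(-2784 + 934\right) + \left(\left(- \frac{1}{2} - -3\right) + 6\right)^{2} = -1850 + \left(\left(- \frac{1}{2} + 3\right) + 6\right)^{2} = -1850 + \left(\frac{5}{2} + 6\right)^{2} = -1850 + \left(\frac{17}{2}\right)^{2} = -1850 + \frac{289}{4} = - \frac{7111}{4}$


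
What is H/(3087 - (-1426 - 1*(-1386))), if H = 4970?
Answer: 4970/3127 ≈ 1.5894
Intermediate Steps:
H/(3087 - (-1426 - 1*(-1386))) = 4970/(3087 - (-1426 - 1*(-1386))) = 4970/(3087 - (-1426 + 1386)) = 4970/(3087 - 1*(-40)) = 4970/(3087 + 40) = 4970/3127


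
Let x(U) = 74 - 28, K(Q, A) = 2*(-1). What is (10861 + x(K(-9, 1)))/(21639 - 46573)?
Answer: -839/1918 ≈ -0.43743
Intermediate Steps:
K(Q, A) = -2
x(U) = 46
(10861 + x(K(-9, 1)))/(21639 - 46573) = (10861 + 46)/(21639 - 46573) = 10907/(-24934) = 10907*(-1/24934) = -839/1918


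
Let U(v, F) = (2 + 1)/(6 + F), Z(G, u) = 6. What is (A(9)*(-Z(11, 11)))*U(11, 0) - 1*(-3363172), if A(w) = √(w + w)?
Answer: 3363172 - 9*√2 ≈ 3.3632e+6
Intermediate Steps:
A(w) = √2*√w (A(w) = √(2*w) = √2*√w)
U(v, F) = 3/(6 + F)
(A(9)*(-Z(11, 11)))*U(11, 0) - 1*(-3363172) = ((√2*√9)*(-1*6))*(3/(6 + 0)) - 1*(-3363172) = ((√2*3)*(-6))*(3/6) + 3363172 = ((3*√2)*(-6))*(3*(⅙)) + 3363172 = -18*√2*(½) + 3363172 = -9*√2 + 3363172 = 3363172 - 9*√2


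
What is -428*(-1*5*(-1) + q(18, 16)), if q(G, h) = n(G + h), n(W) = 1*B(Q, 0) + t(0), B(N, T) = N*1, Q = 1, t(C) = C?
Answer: -2568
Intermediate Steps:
B(N, T) = N
n(W) = 1 (n(W) = 1*1 + 0 = 1 + 0 = 1)
q(G, h) = 1
-428*(-1*5*(-1) + q(18, 16)) = -428*(-1*5*(-1) + 1) = -428*(-5*(-1) + 1) = -428*(5 + 1) = -428*6 = -2568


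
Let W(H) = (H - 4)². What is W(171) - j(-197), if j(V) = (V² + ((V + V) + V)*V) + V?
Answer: -127150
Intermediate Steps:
j(V) = V + 4*V² (j(V) = (V² + (2*V + V)*V) + V = (V² + (3*V)*V) + V = (V² + 3*V²) + V = 4*V² + V = V + 4*V²)
W(H) = (-4 + H)²
W(171) - j(-197) = (-4 + 171)² - (-197)*(1 + 4*(-197)) = 167² - (-197)*(1 - 788) = 27889 - (-197)*(-787) = 27889 - 1*155039 = 27889 - 155039 = -127150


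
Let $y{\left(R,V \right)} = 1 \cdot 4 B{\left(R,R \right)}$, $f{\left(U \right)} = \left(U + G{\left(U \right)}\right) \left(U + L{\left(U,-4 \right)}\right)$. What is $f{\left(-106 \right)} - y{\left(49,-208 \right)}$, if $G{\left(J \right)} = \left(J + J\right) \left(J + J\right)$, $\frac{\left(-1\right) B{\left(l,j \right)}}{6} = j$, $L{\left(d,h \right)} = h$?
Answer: $-4931004$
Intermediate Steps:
$B{\left(l,j \right)} = - 6 j$
$G{\left(J \right)} = 4 J^{2}$ ($G{\left(J \right)} = 2 J 2 J = 4 J^{2}$)
$f{\left(U \right)} = \left(-4 + U\right) \left(U + 4 U^{2}\right)$ ($f{\left(U \right)} = \left(U + 4 U^{2}\right) \left(U - 4\right) = \left(U + 4 U^{2}\right) \left(-4 + U\right) = \left(-4 + U\right) \left(U + 4 U^{2}\right)$)
$y{\left(R,V \right)} = - 24 R$ ($y{\left(R,V \right)} = 1 \cdot 4 \left(- 6 R\right) = 4 \left(- 6 R\right) = - 24 R$)
$f{\left(-106 \right)} - y{\left(49,-208 \right)} = - 106 \left(-4 - -1590 + 4 \left(-106\right)^{2}\right) - \left(-24\right) 49 = - 106 \left(-4 + 1590 + 4 \cdot 11236\right) - -1176 = - 106 \left(-4 + 1590 + 44944\right) + 1176 = \left(-106\right) 46530 + 1176 = -4932180 + 1176 = -4931004$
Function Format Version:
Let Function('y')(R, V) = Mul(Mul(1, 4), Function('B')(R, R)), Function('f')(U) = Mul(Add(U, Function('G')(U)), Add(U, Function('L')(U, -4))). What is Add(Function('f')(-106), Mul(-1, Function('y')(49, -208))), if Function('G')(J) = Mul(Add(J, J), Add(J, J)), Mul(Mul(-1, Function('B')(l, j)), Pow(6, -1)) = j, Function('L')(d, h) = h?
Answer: -4931004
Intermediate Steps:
Function('B')(l, j) = Mul(-6, j)
Function('G')(J) = Mul(4, Pow(J, 2)) (Function('G')(J) = Mul(Mul(2, J), Mul(2, J)) = Mul(4, Pow(J, 2)))
Function('f')(U) = Mul(Add(-4, U), Add(U, Mul(4, Pow(U, 2)))) (Function('f')(U) = Mul(Add(U, Mul(4, Pow(U, 2))), Add(U, -4)) = Mul(Add(U, Mul(4, Pow(U, 2))), Add(-4, U)) = Mul(Add(-4, U), Add(U, Mul(4, Pow(U, 2)))))
Function('y')(R, V) = Mul(-24, R) (Function('y')(R, V) = Mul(Mul(1, 4), Mul(-6, R)) = Mul(4, Mul(-6, R)) = Mul(-24, R))
Add(Function('f')(-106), Mul(-1, Function('y')(49, -208))) = Add(Mul(-106, Add(-4, Mul(-15, -106), Mul(4, Pow(-106, 2)))), Mul(-1, Mul(-24, 49))) = Add(Mul(-106, Add(-4, 1590, Mul(4, 11236))), Mul(-1, -1176)) = Add(Mul(-106, Add(-4, 1590, 44944)), 1176) = Add(Mul(-106, 46530), 1176) = Add(-4932180, 1176) = -4931004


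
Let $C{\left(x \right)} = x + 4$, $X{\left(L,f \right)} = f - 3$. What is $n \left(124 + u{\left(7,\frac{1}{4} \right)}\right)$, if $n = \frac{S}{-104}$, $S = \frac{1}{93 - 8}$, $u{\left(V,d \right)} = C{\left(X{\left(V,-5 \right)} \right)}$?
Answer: $- \frac{3}{221} \approx -0.013575$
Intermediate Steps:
$X{\left(L,f \right)} = -3 + f$ ($X{\left(L,f \right)} = f - 3 = -3 + f$)
$C{\left(x \right)} = 4 + x$
$u{\left(V,d \right)} = -4$ ($u{\left(V,d \right)} = 4 - 8 = -4$)
$S = \frac{1}{85} \approx 0.011765$
$n = - \frac{1}{8840}$ ($n = \frac{1}{85 \left(-104\right)} = \frac{1}{85} \left(- \frac{1}{104}\right) = - \frac{1}{8840} \approx -0.00011312$)
$n \left(124 + u{\left(7,\frac{1}{4} \right)}\right) = - \frac{124 - 4}{8840} = \left(- \frac{1}{8840}\right) 120 = - \frac{3}{221}$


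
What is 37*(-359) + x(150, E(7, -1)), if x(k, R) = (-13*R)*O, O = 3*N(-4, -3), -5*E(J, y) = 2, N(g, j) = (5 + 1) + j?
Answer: -66181/5 ≈ -13236.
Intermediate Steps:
N(g, j) = 6 + j
E(J, y) = -⅖ (E(J, y) = -⅕*2 = -⅖)
O = 9 (O = 3*(6 - 3) = 3*3 = 9)
x(k, R) = -117*R (x(k, R) = -13*R*9 = -117*R)
37*(-359) + x(150, E(7, -1)) = 37*(-359) - 117*(-⅖) = -13283 + 234/5 = -66181/5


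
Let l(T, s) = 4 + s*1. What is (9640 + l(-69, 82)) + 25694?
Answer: 35420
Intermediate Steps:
l(T, s) = 4 + s
(9640 + l(-69, 82)) + 25694 = (9640 + (4 + 82)) + 25694 = (9640 + 86) + 25694 = 9726 + 25694 = 35420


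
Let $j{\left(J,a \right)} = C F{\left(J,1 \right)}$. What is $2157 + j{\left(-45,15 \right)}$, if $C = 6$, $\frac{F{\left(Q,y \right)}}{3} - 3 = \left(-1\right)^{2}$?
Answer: $2229$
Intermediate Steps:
$F{\left(Q,y \right)} = 12$ ($F{\left(Q,y \right)} = 9 + 3 \left(-1\right)^{2} = 9 + 3 \cdot 1 = 9 + 3 = 12$)
$j{\left(J,a \right)} = 72$ ($j{\left(J,a \right)} = 6 \cdot 12 = 72$)
$2157 + j{\left(-45,15 \right)} = 2157 + 72 = 2229$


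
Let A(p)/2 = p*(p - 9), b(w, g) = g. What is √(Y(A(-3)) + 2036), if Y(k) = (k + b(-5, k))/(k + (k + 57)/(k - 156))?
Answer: 2*√1983387845/1973 ≈ 45.145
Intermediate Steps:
A(p) = 2*p*(-9 + p) (A(p) = 2*(p*(p - 9)) = 2*(p*(-9 + p)) = 2*p*(-9 + p))
Y(k) = 2*k/(k + (57 + k)/(-156 + k)) (Y(k) = (k + k)/(k + (k + 57)/(k - 156)) = (2*k)/(k + (57 + k)/(-156 + k)) = 2*k/(k + (57 + k)/(-156 + k)))
√(Y(A(-3)) + 2036) = √(2*(2*(-3)*(-9 - 3))*(-156 + 2*(-3)*(-9 - 3))/(57 + (2*(-3)*(-9 - 3))² - 310*(-3)*(-9 - 3)) + 2036) = √(2*(2*(-3)*(-12))*(-156 + 2*(-3)*(-12))/(57 + (2*(-3)*(-12))² - 310*(-3)*(-12)) + 2036) = √(2*72*(-156 + 72)/(57 + 72² - 155*72) + 2036) = √(2*72*(-84)/(57 + 5184 - 11160) + 2036) = √(2*72*(-84)/(-5919) + 2036) = √(2*72*(-1/5919)*(-84) + 2036) = √(4032/1973 + 2036) = √(4021060/1973) = 2*√1983387845/1973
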